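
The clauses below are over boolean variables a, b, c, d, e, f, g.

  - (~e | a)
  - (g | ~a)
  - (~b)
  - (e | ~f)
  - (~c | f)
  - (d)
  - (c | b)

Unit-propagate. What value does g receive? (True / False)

(~b) stands alone — b = False.
(d) is a unit clause: d = True.
(c | b): since b = False, the clause reduces to (c). c = True.
In (~c | f), ~c is now false; f must hold, so f = True.
(e | ~f) with f = True leaves only e, so e = True.
(a | ~e) with e = True leaves only a, so a = True.
In (g | ~a), ~a is now false; g must hold, so g = True.

True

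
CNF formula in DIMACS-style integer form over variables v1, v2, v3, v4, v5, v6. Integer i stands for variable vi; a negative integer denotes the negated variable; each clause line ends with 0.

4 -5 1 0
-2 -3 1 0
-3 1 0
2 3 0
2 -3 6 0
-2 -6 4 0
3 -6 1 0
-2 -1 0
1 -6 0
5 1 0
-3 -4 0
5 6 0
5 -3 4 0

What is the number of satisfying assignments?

The models are:
  v1=F v2=T v3=F v4=T v5=T v6=F
  v1=T v2=F v3=T v4=F v5=T v6=T
That's 2 in total.

2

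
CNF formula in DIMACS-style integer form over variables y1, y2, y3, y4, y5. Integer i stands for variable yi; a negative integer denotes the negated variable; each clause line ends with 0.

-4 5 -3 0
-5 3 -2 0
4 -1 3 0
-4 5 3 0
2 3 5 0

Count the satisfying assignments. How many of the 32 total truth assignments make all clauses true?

16

Case analysis on y3 and y5:
  y3=T, y5=T: y1, y2, y4 free → 2^3 = 8.
  y3=T, y5=F: remaining (y1,y2,y4) ∈ {(F,F,F); (F,T,F); (T,F,F); (T,T,F)} — 4.
  y3=F, y5=T: remaining (y1,y2,y4) ∈ {(F,F,F); (F,F,T); (T,F,T)} — 3.
  y3=F, y5=F: remaining (y1,y2,y4) ∈ {(F,T,F)} — 1.
Total: 8 + 4 + 3 + 1 = 16.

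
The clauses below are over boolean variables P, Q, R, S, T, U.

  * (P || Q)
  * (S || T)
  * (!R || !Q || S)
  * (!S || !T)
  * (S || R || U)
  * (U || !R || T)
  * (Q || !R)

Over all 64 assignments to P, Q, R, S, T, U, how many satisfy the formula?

Split on R, then S.
  R=T, S=T: remaining (P,Q,T,U) ∈ {(F,T,F,T); (T,T,F,T)} — 2.
  R=T, S=F: a clause becomes empty — 0.
  R=F, S=T: U free; 3 ways for (P,Q,T) × 2^1 = 6.
  R=F, S=F: remaining (P,Q,T,U) ∈ {(F,T,T,T); (T,F,T,T); (T,T,T,T)} — 3.
Total: 2 + 0 + 6 + 3 = 11.

11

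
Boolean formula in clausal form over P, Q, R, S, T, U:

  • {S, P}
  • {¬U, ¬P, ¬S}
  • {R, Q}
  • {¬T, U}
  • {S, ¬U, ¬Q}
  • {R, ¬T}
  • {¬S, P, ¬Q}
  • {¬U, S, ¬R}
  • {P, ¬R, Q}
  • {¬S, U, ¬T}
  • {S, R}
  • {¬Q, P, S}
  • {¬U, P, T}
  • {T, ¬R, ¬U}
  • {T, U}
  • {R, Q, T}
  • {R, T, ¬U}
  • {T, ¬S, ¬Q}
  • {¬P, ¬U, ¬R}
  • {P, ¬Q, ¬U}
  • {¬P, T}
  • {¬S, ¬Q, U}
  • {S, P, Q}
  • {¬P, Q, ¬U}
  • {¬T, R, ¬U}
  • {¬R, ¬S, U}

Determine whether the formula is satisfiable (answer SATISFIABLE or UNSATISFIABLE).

U = True:
  P = True:
    propagation gives S=False, Q=False; an empty clause results — contradiction.
  P = False:
    propagation gives S=True, Q=False, R=True; an empty clause results — contradiction.
U = False:
  propagation gives T=False; an empty clause results — contradiction.
Every branch closes, so no satisfying assignment exists.

UNSATISFIABLE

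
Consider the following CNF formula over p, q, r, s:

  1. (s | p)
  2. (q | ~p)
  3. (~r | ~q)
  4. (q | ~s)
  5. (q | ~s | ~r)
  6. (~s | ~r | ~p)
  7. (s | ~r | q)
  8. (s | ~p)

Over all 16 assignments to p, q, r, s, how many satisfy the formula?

2

Satisfying assignments:
  p=0 q=1 r=0 s=1
  p=1 q=1 r=0 s=1
Count: 2.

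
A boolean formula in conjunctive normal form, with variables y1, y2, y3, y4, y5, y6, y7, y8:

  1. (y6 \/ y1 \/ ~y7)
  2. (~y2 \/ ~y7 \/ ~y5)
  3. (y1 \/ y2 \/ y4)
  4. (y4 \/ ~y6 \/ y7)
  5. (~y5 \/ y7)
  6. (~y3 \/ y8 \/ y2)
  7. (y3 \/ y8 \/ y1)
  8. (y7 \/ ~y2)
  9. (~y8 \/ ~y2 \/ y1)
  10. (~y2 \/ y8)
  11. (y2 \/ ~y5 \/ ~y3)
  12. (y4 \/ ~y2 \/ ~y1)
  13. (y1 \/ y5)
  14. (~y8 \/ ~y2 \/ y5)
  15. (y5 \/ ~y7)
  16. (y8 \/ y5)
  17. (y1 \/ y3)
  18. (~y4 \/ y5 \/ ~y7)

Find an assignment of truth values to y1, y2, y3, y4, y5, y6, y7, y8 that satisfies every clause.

Branch on y1: take y1 = True.
The remaining clauses are satisfied by y2 = False, y3 = False, y4 = True, y5 = True, y6 = True, y7 = True, y8 = False.
Every clause has at least one true literal under this assignment.

y1=True, y2=False, y3=False, y4=True, y5=True, y6=True, y7=True, y8=False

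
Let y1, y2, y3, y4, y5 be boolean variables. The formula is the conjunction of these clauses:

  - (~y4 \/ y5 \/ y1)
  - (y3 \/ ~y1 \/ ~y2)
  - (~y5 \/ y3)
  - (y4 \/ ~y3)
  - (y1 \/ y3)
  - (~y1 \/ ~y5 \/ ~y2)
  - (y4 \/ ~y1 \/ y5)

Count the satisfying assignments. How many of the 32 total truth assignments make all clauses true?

6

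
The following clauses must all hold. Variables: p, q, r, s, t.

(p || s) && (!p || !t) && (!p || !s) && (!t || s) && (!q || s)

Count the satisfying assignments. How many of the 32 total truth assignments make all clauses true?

10

Split on s, then p.
  s=T, p=T: a clause becomes empty — 0.
  s=T, p=F: q, r, t free → 2^3 = 8.
  s=F, p=T: remaining (q,r,t) ∈ {(F,F,F); (F,T,F)} — 2.
  s=F, p=F: a clause becomes empty — 0.
Total: 0 + 8 + 2 + 0 = 10.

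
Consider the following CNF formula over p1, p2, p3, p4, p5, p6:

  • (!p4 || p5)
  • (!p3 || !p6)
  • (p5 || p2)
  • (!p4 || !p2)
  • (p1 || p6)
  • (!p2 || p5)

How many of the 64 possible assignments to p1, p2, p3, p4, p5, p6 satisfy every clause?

Split on p2, then p5.
  p2=1, p5=1: remaining (p1,p3,p4,p6) ∈ {(0,0,0,1); (1,0,0,0); (1,0,0,1); (1,1,0,0)} — 4.
  p2=1, p5=0: a clause becomes empty — 0.
  p2=0, p5=1: p4 free; 4 ways for (p1,p3,p6) × 2^1 = 8.
  p2=0, p5=0: a clause becomes empty — 0.
Total: 4 + 0 + 8 + 0 = 12.

12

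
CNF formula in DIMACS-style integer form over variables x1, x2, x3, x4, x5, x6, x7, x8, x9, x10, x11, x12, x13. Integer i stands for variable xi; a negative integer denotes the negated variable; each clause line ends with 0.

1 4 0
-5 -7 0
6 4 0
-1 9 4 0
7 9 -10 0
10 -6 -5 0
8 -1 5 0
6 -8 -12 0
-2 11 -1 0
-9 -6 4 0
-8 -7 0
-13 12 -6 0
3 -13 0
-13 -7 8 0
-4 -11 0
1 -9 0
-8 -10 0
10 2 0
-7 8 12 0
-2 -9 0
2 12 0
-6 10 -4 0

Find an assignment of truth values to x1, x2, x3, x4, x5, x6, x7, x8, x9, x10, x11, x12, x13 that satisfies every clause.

x1=T, x2=F, x3=T, x4=T, x5=T, x6=F, x7=F, x8=F, x9=T, x10=T, x11=F, x12=T, x13=F

x3 occurs only positively in the remaining clauses — set x3 = True.
x13 occurs only negated in the remaining clauses — set x13 = False.
Branch on x1: take x1 = True.
Set x2 = False and propagate.
  then x10 is forced to True.
  then x8 is forced to False.
  then x5 is forced to True.
  then x7 is forced to False.
  then x9 is forced to True.
  then x12 is forced to True.
Try x4 = True.
  then x11 is forced to False.
x6 is now unconstrained; take x6 = False.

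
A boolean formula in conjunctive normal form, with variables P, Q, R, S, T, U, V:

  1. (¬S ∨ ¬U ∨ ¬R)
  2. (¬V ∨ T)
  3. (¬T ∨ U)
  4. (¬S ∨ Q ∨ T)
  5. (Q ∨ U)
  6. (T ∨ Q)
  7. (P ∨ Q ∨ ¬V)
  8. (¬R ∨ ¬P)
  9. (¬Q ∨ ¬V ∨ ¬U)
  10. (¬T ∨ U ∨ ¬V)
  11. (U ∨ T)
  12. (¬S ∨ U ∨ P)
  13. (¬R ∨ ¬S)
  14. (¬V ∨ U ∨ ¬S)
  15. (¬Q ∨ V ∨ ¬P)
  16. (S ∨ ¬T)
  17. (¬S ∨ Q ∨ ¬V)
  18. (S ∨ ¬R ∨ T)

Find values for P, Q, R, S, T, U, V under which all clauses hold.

P=F, Q=T, R=F, S=T, T=F, U=T, V=F

R occurs only negated in the remaining clauses — set R = False.
Set P = False and propagate.
Set Q = True and propagate.
The remaining clauses are satisfied by S = True, T = False, U = True, V = False.
Every clause has at least one true literal under this assignment.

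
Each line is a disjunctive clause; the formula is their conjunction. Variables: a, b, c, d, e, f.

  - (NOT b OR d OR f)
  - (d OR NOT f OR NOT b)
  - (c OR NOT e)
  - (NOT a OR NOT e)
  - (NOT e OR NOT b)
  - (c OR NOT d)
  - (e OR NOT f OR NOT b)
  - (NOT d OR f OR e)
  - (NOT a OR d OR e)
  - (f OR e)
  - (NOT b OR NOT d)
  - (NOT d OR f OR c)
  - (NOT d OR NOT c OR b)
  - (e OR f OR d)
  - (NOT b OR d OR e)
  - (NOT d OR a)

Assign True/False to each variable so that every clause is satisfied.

a=F, b=F, c=T, d=F, e=T, f=F

Branch on a: take a = False.
  then d is forced to False.
The remaining clauses are satisfied by b = False, c = True, e = True, f = False.
Every clause has at least one true literal under this assignment.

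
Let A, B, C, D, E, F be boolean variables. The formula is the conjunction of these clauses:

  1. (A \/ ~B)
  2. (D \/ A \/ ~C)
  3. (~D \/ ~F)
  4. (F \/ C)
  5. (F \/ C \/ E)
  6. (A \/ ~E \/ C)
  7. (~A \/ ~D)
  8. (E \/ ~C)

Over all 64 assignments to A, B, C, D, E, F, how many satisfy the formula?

10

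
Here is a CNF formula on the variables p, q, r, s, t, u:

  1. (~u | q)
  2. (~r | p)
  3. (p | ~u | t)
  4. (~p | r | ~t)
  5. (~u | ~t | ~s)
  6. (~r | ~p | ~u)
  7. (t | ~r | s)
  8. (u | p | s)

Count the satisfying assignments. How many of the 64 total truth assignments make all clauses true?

17

Case analysis on p and u:
  p=T, u=T: remaining (q,r,s,t) ∈ {(T,F,F,F); (T,F,T,F)} — 2.
  p=T, u=F: q free; 5 ways for (r,s,t) × 2^1 = 10.
  p=F, u=T: remaining (q,r,s,t) ∈ {(T,F,F,T)} — 1.
  p=F, u=F: remaining (q,r,s,t) ∈ {(F,F,T,F); (F,F,T,T); (T,F,T,F); (T,F,T,T)} — 4.
Total: 2 + 10 + 1 + 4 = 17.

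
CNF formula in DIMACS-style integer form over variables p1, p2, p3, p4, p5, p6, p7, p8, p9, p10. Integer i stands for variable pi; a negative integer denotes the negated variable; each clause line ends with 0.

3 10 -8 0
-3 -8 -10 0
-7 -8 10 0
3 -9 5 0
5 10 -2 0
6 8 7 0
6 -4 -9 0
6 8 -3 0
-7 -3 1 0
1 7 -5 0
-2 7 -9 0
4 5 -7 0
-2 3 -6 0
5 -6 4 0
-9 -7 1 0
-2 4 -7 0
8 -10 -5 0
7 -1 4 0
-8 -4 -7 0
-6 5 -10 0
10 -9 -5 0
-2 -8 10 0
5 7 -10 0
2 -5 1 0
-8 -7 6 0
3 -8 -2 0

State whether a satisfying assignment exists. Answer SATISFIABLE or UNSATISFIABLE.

SATISFIABLE

p9 occurs only negated in the remaining clauses — set p9 = False.
Branch on p1: take p1 = True.
Try p2 = False.
The remaining clauses are satisfied by p3 = False, p4 = True, p5 = True, p6 = True, p7 = True, p8 = False, p10 = False.
So p1 = True, p2 = False, p3 = False, p4 = True, p5 = True, p6 = True, p7 = True, p8 = False, p9 = False, p10 = False is a satisfying assignment.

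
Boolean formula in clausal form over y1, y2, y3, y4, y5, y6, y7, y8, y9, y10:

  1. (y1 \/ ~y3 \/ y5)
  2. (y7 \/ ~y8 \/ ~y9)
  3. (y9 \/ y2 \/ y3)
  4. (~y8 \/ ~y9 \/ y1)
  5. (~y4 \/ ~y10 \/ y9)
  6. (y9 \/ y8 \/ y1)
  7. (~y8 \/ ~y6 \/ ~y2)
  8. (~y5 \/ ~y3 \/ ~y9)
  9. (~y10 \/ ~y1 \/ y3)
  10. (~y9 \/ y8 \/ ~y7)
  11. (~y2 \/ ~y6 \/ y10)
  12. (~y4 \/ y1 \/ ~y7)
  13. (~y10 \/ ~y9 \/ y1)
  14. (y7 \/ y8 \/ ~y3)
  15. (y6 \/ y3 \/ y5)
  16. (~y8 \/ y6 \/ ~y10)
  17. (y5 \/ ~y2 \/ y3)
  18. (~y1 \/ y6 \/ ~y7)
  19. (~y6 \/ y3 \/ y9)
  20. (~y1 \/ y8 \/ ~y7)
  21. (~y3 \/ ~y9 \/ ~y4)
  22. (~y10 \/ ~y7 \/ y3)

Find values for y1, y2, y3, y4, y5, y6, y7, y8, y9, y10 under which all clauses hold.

y1=False, y2=True, y3=False, y4=True, y5=True, y6=False, y7=False, y8=True, y9=False, y10=False

Try y1 = False.
Try y2 = True.
Branch on y3: take y3 = False.
  then y5 is forced to True.
For the remaining variables, y4 = True, y6 = False, y7 = False, y8 = True, y9 = False, y10 = False works.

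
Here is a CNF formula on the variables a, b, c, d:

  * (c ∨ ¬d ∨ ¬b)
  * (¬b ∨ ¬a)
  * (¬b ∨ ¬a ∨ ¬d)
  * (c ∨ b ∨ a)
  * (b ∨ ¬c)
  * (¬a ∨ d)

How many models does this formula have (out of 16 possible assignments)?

4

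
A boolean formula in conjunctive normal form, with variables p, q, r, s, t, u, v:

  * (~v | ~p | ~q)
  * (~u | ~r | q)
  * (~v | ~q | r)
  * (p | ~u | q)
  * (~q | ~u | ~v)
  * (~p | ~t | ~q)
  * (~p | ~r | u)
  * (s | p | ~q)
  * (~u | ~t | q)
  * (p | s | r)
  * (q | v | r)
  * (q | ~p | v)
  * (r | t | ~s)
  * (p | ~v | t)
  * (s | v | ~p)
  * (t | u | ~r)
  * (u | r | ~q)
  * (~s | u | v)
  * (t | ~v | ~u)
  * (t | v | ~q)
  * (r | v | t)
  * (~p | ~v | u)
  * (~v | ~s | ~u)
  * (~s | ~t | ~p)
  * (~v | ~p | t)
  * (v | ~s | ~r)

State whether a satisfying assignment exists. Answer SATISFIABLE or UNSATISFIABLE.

Branch on p: take p = False.
The remaining clauses are satisfied by q = False, r = True, s = True, t = True, u = False, v = True.
So p=0  q=0  r=1  s=1  t=1  u=0  v=1 is a satisfying assignment.

SATISFIABLE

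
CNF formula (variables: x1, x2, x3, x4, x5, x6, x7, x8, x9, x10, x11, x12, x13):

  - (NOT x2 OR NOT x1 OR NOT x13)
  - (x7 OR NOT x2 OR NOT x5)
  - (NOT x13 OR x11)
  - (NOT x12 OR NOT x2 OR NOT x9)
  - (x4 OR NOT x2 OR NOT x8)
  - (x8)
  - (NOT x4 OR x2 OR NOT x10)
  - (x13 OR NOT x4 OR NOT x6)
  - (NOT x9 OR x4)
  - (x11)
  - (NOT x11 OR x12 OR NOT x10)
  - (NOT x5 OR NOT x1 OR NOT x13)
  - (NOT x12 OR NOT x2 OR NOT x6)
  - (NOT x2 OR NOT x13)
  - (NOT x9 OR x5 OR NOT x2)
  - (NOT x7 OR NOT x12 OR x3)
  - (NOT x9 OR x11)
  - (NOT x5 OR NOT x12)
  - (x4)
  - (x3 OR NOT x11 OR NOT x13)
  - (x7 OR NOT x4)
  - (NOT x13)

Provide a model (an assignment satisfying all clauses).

(x8) is a unit clause, so x8 = True.
The clause (x11) is unit: x11 must be True.
(x4) is a unit clause, so x4 = True.
Unit propagation: (x7) forces x7 = True.
Unit propagation: (NOT x13) forces x13 = False.
The clause (NOT x6) is unit: x6 must be False.
x3 occurs only positively in the remaining clauses — set x3 = True.
Pure literal: x9 appears only negated; assign x9 = False.
Try x2 = True.
For the remaining variables, x1 = True, x5 = False, x10 = False, x12 = False works.

x1=True, x2=True, x3=True, x4=True, x5=False, x6=False, x7=True, x8=True, x9=False, x10=False, x11=True, x12=False, x13=False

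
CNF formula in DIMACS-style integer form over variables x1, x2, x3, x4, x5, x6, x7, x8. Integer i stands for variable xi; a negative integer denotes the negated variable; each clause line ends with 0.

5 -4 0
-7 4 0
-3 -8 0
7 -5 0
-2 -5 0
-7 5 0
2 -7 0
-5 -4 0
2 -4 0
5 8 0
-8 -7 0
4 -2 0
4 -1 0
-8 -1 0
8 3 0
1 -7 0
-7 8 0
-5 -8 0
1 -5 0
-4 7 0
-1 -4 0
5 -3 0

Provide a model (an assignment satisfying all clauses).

x1=0  x2=0  x3=0  x4=0  x5=0  x6=1  x7=0  x8=1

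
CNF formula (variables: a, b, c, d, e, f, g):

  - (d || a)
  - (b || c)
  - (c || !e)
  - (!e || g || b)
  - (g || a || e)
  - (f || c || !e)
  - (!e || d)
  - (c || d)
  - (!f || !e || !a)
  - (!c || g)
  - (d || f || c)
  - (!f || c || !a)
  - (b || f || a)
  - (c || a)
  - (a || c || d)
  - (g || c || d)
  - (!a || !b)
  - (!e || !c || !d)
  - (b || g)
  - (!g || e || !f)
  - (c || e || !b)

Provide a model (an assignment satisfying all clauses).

a = 1, b = 0, c = 1, d = 1, e = 0, f = 0, g = 1

Check each clause:
  1. (a || d) — a is true.
  2. (c || b) — c is true.
  3. (c || !e) — c is true.
  4. (!e || g || b) — !e is true.
  5. (g || a || e) — a is true.
  6. (f || !e || c) — c is true.
  7. (d || !e) — !e is true.
  8. (c || d) — c is true.
  9. (!e || !f || !a) — !f is true.
  10. (g || !c) — g is true.
  11. (d || c || f) — c is true.
  12. (c || !f || !a) — !f is true.
  13. (b || a || f) — a is true.
  14. (c || a) — a is true.
  15. (a || d || c) — a is true.
  16. (d || g || c) — c is true.
  17. (!a || !b) — !b is true.
  18. (!d || !e || !c) — !e is true.
  19. (b || g) — g is true.
  20. (!g || e || !f) — !f is true.
  21. (!b || c || e) — c is true.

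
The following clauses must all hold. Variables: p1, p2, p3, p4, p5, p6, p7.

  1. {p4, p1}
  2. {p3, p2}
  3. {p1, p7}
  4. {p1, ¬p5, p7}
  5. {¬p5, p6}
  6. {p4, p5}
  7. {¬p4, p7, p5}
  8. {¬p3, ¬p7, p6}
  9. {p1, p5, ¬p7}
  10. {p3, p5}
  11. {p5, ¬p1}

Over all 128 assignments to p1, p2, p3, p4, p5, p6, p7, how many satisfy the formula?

Split on p5, then p1.
  p5=T, p1=T: p4, p7 free; 3 ways for (p2,p3,p6) × 2^2 = 12.
  p5=T, p1=F: remaining (p2,p3,p4,p6,p7) ∈ {(F,T,T,T,T); (T,F,T,T,T); (T,T,T,T,T)} — 3.
  p5=F, p1=T: a clause becomes empty — 0.
  p5=F, p1=F: a clause becomes empty — 0.
Total: 12 + 3 + 0 + 0 = 15.

15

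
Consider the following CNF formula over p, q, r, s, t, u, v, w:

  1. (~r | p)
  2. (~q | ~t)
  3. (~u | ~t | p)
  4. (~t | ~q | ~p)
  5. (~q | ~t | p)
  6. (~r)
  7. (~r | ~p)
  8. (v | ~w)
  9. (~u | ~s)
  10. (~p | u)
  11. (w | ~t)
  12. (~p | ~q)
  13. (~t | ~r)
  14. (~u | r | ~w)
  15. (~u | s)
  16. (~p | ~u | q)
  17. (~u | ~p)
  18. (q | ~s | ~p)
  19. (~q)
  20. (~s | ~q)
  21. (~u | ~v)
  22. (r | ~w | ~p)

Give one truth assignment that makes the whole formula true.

Unit propagation: (~r) forces r = False.
Unit propagation: (~q) forces q = False.
Try p = False.
Branch on s: take s = True.
  then u is forced to False.
For the remaining variables, t = True, v = True, w = True works.

p=0, q=0, r=0, s=1, t=1, u=0, v=1, w=1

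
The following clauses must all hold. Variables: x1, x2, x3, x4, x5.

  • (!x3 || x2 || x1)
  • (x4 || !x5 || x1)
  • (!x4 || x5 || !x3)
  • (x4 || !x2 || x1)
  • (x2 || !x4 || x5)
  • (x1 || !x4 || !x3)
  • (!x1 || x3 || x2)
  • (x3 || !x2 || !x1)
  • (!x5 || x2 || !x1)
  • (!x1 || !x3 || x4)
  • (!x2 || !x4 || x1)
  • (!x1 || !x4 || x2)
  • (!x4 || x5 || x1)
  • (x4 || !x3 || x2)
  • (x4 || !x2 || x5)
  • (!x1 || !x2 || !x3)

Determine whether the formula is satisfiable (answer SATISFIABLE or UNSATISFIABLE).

SATISFIABLE

Try x1 = False.
Set x2 = False and propagate.
  then x3 is forced to False.
Set x4 = True and propagate.
  then x5 is forced to True.
So x1=F  x2=F  x3=F  x4=T  x5=T is a satisfying assignment.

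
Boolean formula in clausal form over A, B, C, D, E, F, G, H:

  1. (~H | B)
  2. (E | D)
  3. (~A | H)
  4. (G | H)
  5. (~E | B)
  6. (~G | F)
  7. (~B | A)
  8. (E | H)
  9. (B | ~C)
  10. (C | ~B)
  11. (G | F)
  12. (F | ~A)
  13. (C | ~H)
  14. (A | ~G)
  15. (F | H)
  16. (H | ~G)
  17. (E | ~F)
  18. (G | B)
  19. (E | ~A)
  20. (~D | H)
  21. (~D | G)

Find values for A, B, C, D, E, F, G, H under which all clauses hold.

A=T, B=T, C=T, D=F, E=T, F=T, G=T, H=T

Check each clause:
  1. (B | ~H) — B is true.
  2. (E | D) — E is true.
  3. (~A | H) — H is true.
  4. (G | H) — H is true.
  5. (B | ~E) — B is true.
  6. (F | ~G) — F is true.
  7. (A | ~B) — A is true.
  8. (E | H) — H is true.
  9. (B | ~C) — B is true.
  10. (~B | C) — C is true.
  11. (G | F) — F is true.
  12. (~A | F) — F is true.
  13. (C | ~H) — C is true.
  14. (A | ~G) — A is true.
  15. (F | H) — H is true.
  16. (H | ~G) — H is true.
  17. (~F | E) — E is true.
  18. (G | B) — B is true.
  19. (~A | E) — E is true.
  20. (H | ~D) — H is true.
  21. (~D | G) — ~D is true.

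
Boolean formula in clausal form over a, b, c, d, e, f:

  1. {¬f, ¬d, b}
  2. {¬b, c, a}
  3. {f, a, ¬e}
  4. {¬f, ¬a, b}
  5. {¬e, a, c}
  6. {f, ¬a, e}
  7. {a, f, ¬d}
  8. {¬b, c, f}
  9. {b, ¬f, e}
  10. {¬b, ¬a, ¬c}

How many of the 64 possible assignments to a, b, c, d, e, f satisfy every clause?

Case analysis on a and f:
  a=T, f=T: remaining (b,c,d,e) ∈ {(T,F,F,F); (T,F,F,T); (T,F,T,F); (T,F,T,T)} — 4.
  a=T, f=F: remaining (b,c,d,e) ∈ {(F,F,F,T); (F,F,T,T); (F,T,F,T); (F,T,T,T)} — 4.
  a=F, f=T: 5 of the 16 assignments to (b,c,d,e) work.
  a=F, f=F: remaining (b,c,d,e) ∈ {(F,F,F,F); (F,T,F,F); (T,T,F,F)} — 3.
Total: 4 + 4 + 5 + 3 = 16.

16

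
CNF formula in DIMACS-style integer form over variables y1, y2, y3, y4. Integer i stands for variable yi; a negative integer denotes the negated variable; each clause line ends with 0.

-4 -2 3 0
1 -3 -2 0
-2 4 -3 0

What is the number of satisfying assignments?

11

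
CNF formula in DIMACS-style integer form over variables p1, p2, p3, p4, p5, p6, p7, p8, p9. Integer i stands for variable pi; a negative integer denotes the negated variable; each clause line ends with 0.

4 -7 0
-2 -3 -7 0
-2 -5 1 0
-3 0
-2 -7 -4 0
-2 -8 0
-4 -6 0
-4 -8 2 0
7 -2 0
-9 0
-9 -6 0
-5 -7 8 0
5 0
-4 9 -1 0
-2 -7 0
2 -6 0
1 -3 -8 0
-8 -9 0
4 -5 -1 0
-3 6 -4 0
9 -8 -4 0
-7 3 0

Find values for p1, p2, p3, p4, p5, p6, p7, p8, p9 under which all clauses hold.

The clause (NOT p3) is unit: p3 must be False.
(NOT p9) is a unit clause, so p9 = False.
Unit propagation: (p5) forces p5 = True.
The clause (NOT p7) is unit: p7 must be False.
Unit propagation: (NOT p2) forces p2 = False.
Unit propagation: (NOT p6) forces p6 = False.
p1 occurs only negated in the remaining clauses — set p1 = False.
p8 occurs only negated in the remaining clauses — set p8 = False.
p4 is now unconstrained; take p4 = False.

p1 = F, p2 = F, p3 = F, p4 = F, p5 = T, p6 = F, p7 = F, p8 = F, p9 = F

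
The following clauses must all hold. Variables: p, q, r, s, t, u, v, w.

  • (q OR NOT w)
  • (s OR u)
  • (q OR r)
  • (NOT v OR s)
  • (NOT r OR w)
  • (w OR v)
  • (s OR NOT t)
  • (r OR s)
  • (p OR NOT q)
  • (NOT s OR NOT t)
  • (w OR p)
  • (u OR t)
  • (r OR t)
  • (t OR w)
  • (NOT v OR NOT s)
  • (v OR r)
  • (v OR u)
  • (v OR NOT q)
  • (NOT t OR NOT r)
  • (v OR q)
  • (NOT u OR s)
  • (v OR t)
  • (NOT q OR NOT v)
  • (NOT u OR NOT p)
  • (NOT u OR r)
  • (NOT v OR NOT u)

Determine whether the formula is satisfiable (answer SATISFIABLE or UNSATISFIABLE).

UNSATISFIABLE

v = True:
  propagation gives s=True; an empty clause results — contradiction.
v = False:
  propagation gives w=True, q=True; an empty clause results — contradiction.
Every branch closes, so no satisfying assignment exists.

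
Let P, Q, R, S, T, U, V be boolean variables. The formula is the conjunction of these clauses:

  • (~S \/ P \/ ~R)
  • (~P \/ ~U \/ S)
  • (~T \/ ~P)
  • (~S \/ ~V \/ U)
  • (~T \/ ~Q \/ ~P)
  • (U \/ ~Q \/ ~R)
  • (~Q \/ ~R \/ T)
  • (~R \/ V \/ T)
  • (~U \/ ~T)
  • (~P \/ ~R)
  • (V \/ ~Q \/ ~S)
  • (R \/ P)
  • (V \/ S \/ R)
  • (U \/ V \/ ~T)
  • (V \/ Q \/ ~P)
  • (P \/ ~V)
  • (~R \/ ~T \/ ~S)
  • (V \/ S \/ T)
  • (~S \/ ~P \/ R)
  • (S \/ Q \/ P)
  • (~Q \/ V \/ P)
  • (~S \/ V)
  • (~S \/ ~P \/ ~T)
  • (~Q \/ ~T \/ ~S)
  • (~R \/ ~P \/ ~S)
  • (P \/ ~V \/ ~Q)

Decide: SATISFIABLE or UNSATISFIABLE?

SATISFIABLE

Branch on P: take P = True.
  then T is forced to False.
  then R is forced to False.
  then S is forced to False.
  then U is forced to False.
  then V is forced to True.
Q is now unconstrained; take Q = True.
Every clause has at least one true literal under this assignment.
So P=T  Q=T  R=F  S=F  T=F  U=F  V=T is a satisfying assignment.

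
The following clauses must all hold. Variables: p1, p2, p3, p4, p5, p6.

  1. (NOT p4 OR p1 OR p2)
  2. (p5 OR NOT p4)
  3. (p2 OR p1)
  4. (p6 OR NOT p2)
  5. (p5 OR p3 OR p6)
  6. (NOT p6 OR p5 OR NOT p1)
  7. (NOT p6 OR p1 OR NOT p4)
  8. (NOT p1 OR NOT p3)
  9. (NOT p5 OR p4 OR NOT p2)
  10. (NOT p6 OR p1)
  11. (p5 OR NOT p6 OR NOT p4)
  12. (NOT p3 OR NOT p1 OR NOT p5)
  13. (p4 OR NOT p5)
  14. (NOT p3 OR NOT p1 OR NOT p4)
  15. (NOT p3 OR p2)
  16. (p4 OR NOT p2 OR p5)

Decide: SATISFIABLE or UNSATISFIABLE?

SATISFIABLE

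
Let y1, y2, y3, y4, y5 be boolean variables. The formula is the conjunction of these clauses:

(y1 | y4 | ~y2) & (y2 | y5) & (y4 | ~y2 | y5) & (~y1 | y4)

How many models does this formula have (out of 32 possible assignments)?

14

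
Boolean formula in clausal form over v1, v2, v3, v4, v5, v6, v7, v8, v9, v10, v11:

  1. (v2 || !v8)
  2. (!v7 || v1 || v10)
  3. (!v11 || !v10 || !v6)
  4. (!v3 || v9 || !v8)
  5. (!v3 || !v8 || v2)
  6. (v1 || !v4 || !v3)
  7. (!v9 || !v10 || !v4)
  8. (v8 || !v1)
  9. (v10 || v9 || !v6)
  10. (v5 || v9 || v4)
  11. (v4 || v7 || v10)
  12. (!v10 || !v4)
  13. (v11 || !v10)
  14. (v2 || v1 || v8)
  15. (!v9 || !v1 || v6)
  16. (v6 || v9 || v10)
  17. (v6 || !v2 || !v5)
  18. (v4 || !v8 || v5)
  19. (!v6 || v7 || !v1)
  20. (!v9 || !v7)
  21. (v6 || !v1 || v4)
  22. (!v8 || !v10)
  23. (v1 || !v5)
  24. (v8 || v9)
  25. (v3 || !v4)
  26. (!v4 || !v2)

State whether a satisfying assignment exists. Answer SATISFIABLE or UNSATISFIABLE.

SATISFIABLE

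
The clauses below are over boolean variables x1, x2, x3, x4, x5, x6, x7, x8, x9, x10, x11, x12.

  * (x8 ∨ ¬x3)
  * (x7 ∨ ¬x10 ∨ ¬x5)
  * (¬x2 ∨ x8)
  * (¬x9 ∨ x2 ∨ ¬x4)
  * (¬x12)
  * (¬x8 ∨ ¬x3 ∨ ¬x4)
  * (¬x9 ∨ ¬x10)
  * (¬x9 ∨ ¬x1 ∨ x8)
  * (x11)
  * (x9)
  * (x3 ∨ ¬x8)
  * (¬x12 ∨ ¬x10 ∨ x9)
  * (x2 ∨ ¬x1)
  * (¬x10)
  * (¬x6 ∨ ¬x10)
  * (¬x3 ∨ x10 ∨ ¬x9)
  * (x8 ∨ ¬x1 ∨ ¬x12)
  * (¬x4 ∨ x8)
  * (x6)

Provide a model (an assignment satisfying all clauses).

The clause (¬x12) is unit: x12 must be False.
Unit propagation: (x11) forces x11 = True.
Unit propagation: (x9) forces x9 = True.
(¬x10) is a unit clause, so x10 = False.
Unit propagation: (¬x3) forces x3 = False.
Unit propagation: (¬x8) forces x8 = False.
(¬x2) is a unit clause, so x2 = False.
Unit propagation: (¬x4) forces x4 = False.
Unit propagation: (¬x1) forces x1 = False.
Unit propagation: (x6) forces x6 = True.
x5, x7 are now unconstrained; take x5 = True, x7 = True.

x1 = 0, x2 = 0, x3 = 0, x4 = 0, x5 = 1, x6 = 1, x7 = 1, x8 = 0, x9 = 1, x10 = 0, x11 = 1, x12 = 0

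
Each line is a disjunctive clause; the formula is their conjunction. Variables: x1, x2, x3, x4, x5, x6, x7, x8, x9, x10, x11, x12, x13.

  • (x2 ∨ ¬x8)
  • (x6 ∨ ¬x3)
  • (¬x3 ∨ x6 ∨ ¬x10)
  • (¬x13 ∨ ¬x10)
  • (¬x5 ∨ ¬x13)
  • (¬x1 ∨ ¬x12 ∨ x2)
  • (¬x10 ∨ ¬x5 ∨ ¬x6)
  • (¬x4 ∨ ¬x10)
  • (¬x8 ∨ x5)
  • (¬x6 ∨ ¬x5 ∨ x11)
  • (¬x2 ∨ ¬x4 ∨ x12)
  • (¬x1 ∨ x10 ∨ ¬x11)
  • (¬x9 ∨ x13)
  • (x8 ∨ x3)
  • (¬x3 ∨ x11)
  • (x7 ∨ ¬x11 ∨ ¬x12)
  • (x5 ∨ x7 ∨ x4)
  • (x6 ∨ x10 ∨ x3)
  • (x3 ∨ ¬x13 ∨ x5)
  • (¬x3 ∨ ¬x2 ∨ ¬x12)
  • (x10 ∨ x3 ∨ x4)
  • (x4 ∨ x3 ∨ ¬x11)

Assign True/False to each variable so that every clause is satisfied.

x1 = F  x2 = T  x3 = F  x4 = F  x5 = T  x6 = F  x7 = F  x8 = T  x9 = F  x10 = T  x11 = F  x12 = F  x13 = F

x1 occurs only negated in the remaining clauses — set x1 = False.
Pure literal: x9 appears only negated; assign x9 = False.
Try x2 = True.
Try x3 = False.
  then x8 is forced to True.
  then x5 is forced to True.
  then x13 is forced to False.
For the remaining variables, x4 = False, x6 = False, x7 = False, x10 = True, x11 = False, x12 = False works.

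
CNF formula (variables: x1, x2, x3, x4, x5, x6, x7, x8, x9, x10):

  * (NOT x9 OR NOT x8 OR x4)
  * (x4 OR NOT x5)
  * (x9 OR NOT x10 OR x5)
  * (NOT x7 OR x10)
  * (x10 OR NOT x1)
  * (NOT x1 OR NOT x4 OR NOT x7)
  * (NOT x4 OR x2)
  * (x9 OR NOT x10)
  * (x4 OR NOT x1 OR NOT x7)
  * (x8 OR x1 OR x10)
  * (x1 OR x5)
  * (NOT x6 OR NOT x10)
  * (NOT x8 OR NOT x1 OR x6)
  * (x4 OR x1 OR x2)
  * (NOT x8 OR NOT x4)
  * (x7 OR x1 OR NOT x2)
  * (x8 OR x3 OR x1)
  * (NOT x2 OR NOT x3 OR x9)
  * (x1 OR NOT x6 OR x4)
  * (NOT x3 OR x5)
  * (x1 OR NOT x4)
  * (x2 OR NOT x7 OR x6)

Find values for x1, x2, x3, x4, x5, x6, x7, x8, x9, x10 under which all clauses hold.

x1 = True, x2 = True, x3 = True, x4 = True, x5 = True, x6 = False, x7 = False, x8 = False, x9 = True, x10 = True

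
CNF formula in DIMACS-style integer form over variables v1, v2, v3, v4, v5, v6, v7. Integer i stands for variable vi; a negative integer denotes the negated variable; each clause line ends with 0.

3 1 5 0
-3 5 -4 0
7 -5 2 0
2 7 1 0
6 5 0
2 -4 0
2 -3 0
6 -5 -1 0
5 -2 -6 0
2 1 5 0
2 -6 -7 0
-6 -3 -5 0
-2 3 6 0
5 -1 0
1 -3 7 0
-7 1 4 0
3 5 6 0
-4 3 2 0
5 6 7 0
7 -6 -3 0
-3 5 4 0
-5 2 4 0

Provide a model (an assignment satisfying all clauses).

v1=T, v2=T, v3=F, v4=T, v5=T, v6=T, v7=F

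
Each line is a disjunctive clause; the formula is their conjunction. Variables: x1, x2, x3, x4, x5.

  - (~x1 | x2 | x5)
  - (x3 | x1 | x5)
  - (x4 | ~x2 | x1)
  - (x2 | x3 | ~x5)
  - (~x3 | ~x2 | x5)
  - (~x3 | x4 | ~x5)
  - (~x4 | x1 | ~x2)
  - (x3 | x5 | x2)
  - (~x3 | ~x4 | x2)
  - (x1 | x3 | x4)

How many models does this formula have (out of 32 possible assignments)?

6

The models are:
  x1=0 x2=0 x3=1 x4=0 x5=0
  x1=1 x2=1 x3=0 x4=0 x5=0
  x1=1 x2=1 x3=0 x4=0 x5=1
  x1=1 x2=1 x3=0 x4=1 x5=0
  x1=1 x2=1 x3=0 x4=1 x5=1
  x1=1 x2=1 x3=1 x4=1 x5=1
That's 6 in total.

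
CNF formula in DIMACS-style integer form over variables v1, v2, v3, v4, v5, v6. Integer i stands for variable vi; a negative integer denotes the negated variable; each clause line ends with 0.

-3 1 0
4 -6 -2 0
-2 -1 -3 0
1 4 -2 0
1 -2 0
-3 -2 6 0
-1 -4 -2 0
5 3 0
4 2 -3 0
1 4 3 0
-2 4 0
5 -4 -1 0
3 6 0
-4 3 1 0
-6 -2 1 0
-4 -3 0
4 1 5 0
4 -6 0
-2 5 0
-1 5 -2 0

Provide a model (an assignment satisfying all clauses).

v1=True, v2=False, v3=False, v4=True, v5=True, v6=True

v5 occurs only positively in the remaining clauses — set v5 = True.
Set v1 = True and propagate.
For the remaining variables, v2 = False, v3 = False, v4 = True, v6 = True works.
Every clause has at least one true literal under this assignment.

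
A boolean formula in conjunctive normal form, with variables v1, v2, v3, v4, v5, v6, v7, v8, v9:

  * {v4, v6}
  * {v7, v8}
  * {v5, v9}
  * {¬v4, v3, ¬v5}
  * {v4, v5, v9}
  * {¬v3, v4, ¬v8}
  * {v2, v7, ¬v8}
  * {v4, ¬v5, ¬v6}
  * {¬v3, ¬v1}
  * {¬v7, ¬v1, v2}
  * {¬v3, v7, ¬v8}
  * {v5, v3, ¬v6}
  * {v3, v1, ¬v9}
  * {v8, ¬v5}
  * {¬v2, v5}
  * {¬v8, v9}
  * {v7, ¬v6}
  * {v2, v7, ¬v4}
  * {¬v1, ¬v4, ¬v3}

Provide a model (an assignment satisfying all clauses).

v1=0, v2=0, v3=1, v4=1, v5=0, v6=0, v7=1, v8=1, v9=1

Branch on v1: take v1 = False.
For the remaining variables, v2 = False, v3 = True, v4 = True, v5 = False, v6 = False, v7 = True, v8 = True, v9 = True works.
Every clause has at least one true literal under this assignment.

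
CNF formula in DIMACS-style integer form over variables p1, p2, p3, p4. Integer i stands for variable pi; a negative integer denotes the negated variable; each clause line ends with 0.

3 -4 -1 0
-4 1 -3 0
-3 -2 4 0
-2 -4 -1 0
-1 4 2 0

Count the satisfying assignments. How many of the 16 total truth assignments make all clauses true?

7

Satisfying assignments:
  p1=F p2=F p3=F p4=F
  p1=F p2=F p3=F p4=T
  p1=F p2=F p3=T p4=F
  p1=F p2=T p3=F p4=F
  p1=F p2=T p3=F p4=T
  p1=T p2=F p3=T p4=T
  p1=T p2=T p3=F p4=F
Count: 7.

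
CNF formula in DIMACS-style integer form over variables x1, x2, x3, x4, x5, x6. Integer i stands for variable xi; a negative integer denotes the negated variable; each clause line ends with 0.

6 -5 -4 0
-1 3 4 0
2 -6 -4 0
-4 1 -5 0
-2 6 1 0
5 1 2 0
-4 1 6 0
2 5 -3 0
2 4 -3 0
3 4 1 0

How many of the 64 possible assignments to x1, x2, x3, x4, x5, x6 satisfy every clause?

Case analysis on x4 and x1:
  x4=T, x1=T: 7 of the 16 assignments to (x2,x3,x5,x6) work.
  x4=T, x1=F: remaining (x2,x3,x5,x6) ∈ {(T,F,F,T); (T,T,F,T)} — 2.
  x4=F, x1=T: remaining (x2,x3,x5,x6) ∈ {(T,T,F,F); (T,T,F,T); (T,T,T,F); (T,T,T,T)} — 4.
  x4=F, x1=F: remaining (x2,x3,x5,x6) ∈ {(T,T,F,T); (T,T,T,T)} — 2.
Total: 7 + 2 + 4 + 2 = 15.

15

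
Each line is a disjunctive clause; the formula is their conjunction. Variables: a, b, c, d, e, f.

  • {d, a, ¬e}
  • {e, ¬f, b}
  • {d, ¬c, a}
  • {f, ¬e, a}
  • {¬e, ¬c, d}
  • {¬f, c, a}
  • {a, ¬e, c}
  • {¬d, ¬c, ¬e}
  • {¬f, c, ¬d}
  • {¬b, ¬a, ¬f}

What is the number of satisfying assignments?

20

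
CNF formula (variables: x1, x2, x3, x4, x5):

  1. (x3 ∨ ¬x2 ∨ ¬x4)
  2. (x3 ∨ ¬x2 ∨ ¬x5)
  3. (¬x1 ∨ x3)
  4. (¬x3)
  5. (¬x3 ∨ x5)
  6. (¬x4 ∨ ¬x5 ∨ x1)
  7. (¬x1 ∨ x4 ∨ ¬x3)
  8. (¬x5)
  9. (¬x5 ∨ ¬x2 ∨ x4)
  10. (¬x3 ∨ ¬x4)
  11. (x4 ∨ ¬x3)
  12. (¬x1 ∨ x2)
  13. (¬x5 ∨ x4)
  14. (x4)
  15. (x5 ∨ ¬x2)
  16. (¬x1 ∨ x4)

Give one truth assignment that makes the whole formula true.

x1=False, x2=False, x3=False, x4=True, x5=False

The clause (¬x3) is unit: x3 must be False.
The clause (¬x1) is unit: x1 must be False.
(¬x5) is a unit clause, so x5 = False.
The clause (x4) is unit: x4 must be True.
Unit propagation: (¬x2) forces x2 = False.
Check each clause:
  1. (¬x4 ∨ x3 ∨ ¬x2) — ¬x2 is true.
  2. (¬x2 ∨ ¬x5 ∨ x3) — ¬x2 is true.
  3. (x3 ∨ ¬x1) — ¬x1 is true.
  4. (¬x3) — ¬x3 is true.
  5. (¬x3 ∨ x5) — ¬x3 is true.
  6. (x1 ∨ ¬x5 ∨ ¬x4) — ¬x5 is true.
  7. (¬x3 ∨ ¬x1 ∨ x4) — x4 is true.
  8. (¬x5) — ¬x5 is true.
  9. (x4 ∨ ¬x5 ∨ ¬x2) — ¬x5 is true.
  10. (¬x4 ∨ ¬x3) — ¬x3 is true.
  11. (x4 ∨ ¬x3) — x4 is true.
  12. (x2 ∨ ¬x1) — ¬x1 is true.
  13. (x4 ∨ ¬x5) — ¬x5 is true.
  14. (x4) — x4 is true.
  15. (x5 ∨ ¬x2) — ¬x2 is true.
  16. (¬x1 ∨ x4) — x4 is true.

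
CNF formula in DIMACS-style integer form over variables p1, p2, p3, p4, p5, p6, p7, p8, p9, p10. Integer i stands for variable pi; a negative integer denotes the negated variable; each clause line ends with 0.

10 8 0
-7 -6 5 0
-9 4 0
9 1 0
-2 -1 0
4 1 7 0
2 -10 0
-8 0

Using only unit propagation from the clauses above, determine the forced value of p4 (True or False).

(~p8) is a unit clause: p8 = False.
In (p8 \/ p10), p8 is now false; p10 must hold, so p10 = True.
In (p2 \/ ~p10), ~p10 is now false; p2 must hold, so p2 = True.
(~p2 \/ ~p1) with p2 = True leaves only ~p1, so p1 = False.
(p9 \/ p1): since p1 = False, the clause reduces to (p9). p9 = True.
In (~p9 \/ p4), ~p9 is now false; p4 must hold, so p4 = True.

True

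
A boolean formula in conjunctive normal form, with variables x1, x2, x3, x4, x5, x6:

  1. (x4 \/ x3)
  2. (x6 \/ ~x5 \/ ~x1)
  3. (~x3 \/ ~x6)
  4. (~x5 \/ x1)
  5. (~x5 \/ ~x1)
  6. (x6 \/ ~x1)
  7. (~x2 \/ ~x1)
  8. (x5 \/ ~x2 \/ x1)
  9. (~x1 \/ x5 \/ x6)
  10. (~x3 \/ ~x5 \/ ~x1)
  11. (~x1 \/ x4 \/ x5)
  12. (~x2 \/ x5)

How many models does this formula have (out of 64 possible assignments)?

5

Satisfying assignments:
  x1=0 x2=0 x3=0 x4=1 x5=0 x6=0
  x1=0 x2=0 x3=0 x4=1 x5=0 x6=1
  x1=0 x2=0 x3=1 x4=0 x5=0 x6=0
  x1=0 x2=0 x3=1 x4=1 x5=0 x6=0
  x1=1 x2=0 x3=0 x4=1 x5=0 x6=1
Count: 5.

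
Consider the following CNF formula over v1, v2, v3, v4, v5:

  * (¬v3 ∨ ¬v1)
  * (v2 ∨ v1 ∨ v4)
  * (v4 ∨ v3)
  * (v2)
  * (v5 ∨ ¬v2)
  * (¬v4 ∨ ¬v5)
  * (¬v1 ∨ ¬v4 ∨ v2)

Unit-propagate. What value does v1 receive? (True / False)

False

(v2) is a unit clause: v2 = True.
(v5 ∨ ¬v2) with v2 = True leaves only v5, so v5 = True.
(¬v4 ∨ ¬v5): since v5 = True, the clause reduces to (¬v4). v4 = False.
From (v4 ∨ v3) and v4 = False: v3 = True.
From (¬v3 ∨ ¬v1) and v3 = True: v1 = False.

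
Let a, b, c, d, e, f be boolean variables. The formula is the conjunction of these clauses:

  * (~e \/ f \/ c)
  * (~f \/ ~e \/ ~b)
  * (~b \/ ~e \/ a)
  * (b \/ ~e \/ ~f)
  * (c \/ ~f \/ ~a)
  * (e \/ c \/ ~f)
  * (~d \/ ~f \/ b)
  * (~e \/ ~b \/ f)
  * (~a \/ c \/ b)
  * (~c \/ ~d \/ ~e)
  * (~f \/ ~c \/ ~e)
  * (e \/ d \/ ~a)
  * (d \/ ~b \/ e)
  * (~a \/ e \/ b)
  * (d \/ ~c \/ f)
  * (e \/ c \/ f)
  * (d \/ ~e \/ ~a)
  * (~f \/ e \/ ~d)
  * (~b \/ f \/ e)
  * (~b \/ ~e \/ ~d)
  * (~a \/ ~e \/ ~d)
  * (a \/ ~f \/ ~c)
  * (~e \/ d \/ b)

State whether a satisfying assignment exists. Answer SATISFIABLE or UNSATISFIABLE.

Set a = False and propagate.
For the remaining variables, b = False, c = True, d = True, e = False, f = False works.
Every clause has at least one true literal under this assignment.
So a=F  b=F  c=T  d=T  e=F  f=F is a satisfying assignment.

SATISFIABLE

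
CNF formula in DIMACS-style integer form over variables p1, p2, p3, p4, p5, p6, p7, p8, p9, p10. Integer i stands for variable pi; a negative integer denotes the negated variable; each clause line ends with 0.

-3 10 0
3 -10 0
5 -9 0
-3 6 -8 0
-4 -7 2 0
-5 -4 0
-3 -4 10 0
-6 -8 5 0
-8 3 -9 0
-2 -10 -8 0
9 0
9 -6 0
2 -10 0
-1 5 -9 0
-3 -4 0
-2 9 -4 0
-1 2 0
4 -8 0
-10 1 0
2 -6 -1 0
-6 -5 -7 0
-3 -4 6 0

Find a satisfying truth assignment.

p1 = True  p2 = True  p3 = True  p4 = False  p5 = True  p6 = True  p7 = False  p8 = False  p9 = True  p10 = True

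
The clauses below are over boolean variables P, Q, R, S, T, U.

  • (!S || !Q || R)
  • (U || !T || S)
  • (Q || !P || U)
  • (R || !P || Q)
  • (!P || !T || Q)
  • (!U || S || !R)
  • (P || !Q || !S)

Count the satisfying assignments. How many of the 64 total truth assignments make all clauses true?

Split on Q, then P.
  Q=T, P=T: 8 of the 16 assignments to (R,S,T,U) work.
  Q=T, P=F: remaining (R,S,T,U) ∈ {(F,F,F,F); (F,F,F,T); (F,F,T,T); (T,F,F,F)} — 4.
  Q=F, P=T: remaining (R,S,T,U) ∈ {(T,T,F,T)} — 1.
  Q=F, P=F: 12 of the 16 assignments to (R,S,T,U) work.
Total: 8 + 4 + 1 + 12 = 25.

25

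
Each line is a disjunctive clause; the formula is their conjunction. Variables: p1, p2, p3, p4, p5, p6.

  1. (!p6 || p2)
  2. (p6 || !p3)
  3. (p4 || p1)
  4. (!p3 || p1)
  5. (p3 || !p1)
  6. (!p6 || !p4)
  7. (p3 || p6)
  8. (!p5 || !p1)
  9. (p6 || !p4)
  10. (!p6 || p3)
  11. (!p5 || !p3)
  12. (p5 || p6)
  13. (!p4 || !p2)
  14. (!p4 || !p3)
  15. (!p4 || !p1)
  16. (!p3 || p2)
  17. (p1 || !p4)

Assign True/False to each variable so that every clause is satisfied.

p1=T, p2=T, p3=T, p4=F, p5=F, p6=T

Check each clause:
  1. (!p6 || p2) — p2 is true.
  2. (!p3 || p6) — p6 is true.
  3. (p1 || p4) — p1 is true.
  4. (p1 || !p3) — p1 is true.
  5. (!p1 || p3) — p3 is true.
  6. (!p4 || !p6) — !p4 is true.
  7. (p3 || p6) — p3 is true.
  8. (!p5 || !p1) — !p5 is true.
  9. (p6 || !p4) — !p4 is true.
  10. (!p6 || p3) — p3 is true.
  11. (!p5 || !p3) — !p5 is true.
  12. (p6 || p5) — p6 is true.
  13. (!p4 || !p2) — !p4 is true.
  14. (!p3 || !p4) — !p4 is true.
  15. (!p4 || !p1) — !p4 is true.
  16. (!p3 || p2) — p2 is true.
  17. (p1 || !p4) — p1 is true.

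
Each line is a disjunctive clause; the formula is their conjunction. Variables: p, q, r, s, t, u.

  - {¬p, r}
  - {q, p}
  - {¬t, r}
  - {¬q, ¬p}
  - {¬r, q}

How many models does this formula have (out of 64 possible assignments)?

Split on p, then q.
  p=T, q=T: a clause becomes empty — 0.
  p=T, q=F: a clause becomes empty — 0.
  p=F, q=T: s, u free; 3 ways for (r,t) × 2^2 = 12.
  p=F, q=F: a clause becomes empty — 0.
Total: 0 + 0 + 12 + 0 = 12.

12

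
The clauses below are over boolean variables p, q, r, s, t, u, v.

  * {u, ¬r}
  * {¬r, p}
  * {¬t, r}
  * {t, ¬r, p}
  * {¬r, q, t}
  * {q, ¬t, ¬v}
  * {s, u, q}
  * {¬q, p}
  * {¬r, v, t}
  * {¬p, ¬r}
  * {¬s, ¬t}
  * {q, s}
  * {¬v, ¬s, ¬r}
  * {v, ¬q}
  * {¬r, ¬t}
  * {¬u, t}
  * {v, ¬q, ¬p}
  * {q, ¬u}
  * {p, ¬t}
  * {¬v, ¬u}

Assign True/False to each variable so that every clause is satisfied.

p=False, q=False, r=False, s=True, t=False, u=False, v=True

Check each clause:
  1. {¬r, u} — ¬r is true.
  2. {¬r, p} — ¬r is true.
  3. {r, ¬t} — ¬t is true.
  4. {p, t, ¬r} — ¬r is true.
  5. {t, ¬r, q} — ¬r is true.
  6. {¬v, ¬t, q} — ¬t is true.
  7. {u, s, q} — s is true.
  8. {¬q, p} — ¬q is true.
  9. {t, v, ¬r} — ¬r is true.
  10. {¬p, ¬r} — ¬r is true.
  11. {¬t, ¬s} — ¬t is true.
  12. {s, q} — s is true.
  13. {¬v, ¬s, ¬r} — ¬r is true.
  14. {v, ¬q} — ¬q is true.
  15. {¬r, ¬t} — ¬t is true.
  16. {t, ¬u} — ¬u is true.
  17. {v, ¬q, ¬p} — ¬p is true.
  18. {¬u, q} — ¬u is true.
  19. {¬t, p} — ¬t is true.
  20. {¬v, ¬u} — ¬u is true.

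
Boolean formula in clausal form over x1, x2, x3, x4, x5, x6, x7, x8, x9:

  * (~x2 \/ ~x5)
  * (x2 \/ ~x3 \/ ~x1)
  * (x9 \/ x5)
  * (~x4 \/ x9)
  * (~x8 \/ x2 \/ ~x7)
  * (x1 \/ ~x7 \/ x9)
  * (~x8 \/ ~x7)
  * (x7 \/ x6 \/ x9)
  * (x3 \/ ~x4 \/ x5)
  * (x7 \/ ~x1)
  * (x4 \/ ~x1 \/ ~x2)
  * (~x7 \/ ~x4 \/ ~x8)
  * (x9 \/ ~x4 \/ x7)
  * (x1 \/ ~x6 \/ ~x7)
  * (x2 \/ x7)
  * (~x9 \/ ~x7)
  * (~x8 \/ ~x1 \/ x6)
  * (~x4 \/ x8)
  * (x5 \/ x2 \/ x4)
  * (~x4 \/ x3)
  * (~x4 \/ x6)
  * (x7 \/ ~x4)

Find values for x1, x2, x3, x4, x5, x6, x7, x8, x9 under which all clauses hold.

x1=F, x2=T, x3=F, x4=F, x5=F, x6=F, x7=F, x8=T, x9=T

Branch on x1: take x1 = False.
Set x2 = True and propagate.
  then x5 is forced to False.
  then x9 is forced to True.
  then x7 is forced to False.
  then x4 is forced to False.
x3, x6, x8 are now unconstrained; take x3 = False, x6 = False, x8 = True.
Every clause has at least one true literal under this assignment.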